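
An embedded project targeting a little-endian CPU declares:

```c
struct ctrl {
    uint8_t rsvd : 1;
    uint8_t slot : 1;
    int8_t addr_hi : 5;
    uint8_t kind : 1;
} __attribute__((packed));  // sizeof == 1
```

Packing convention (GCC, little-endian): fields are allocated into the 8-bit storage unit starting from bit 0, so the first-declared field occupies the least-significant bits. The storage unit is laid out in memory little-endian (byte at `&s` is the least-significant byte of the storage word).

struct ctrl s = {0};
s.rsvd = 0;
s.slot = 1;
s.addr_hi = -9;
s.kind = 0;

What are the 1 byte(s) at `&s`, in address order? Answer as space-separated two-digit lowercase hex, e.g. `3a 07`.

rsvd (1b) val=0 bits=0x0 at bit 0: 0x00
slot (1b) val=1 bits=0x1 at bit 1: 0x02
addr_hi (5b) val=-9 bits=0x17 at bit 2: 0x5e
kind (1b) val=0 bits=0x0 at bit 7: 0x5e
word = 0x5e → little-endian bytes:
  [0]=0x5e

5e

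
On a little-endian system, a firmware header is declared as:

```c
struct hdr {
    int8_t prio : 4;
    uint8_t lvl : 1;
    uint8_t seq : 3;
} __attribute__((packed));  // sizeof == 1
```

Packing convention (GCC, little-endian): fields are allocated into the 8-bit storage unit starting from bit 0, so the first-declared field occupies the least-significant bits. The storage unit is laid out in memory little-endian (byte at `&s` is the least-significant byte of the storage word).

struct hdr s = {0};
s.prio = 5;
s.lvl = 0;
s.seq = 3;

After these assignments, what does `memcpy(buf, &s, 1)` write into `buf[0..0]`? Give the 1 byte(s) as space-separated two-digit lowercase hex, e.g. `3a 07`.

prio:4 = 5 → 0x5 << 0 → word 0x05
lvl:1 = 0 → 0x0 << 4 → word 0x05
seq:3 = 3 → 0x3 << 5 → word 0x65
word = 0x65 → little-endian bytes:
  [0]=0x65

65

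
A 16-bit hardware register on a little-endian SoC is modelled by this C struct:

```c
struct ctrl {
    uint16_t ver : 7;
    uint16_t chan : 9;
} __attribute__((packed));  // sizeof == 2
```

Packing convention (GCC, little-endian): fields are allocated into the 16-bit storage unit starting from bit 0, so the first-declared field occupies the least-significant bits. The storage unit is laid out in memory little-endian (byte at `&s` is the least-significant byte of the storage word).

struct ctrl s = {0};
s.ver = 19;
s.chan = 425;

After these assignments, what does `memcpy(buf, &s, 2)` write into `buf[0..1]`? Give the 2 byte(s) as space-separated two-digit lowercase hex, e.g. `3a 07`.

93 d4

ver:7 = 19 → 0x13 << 0 → word 0x0013
chan:9 = 425 → 0x1a9 << 7 → word 0xd493
word = 0xd493 → little-endian bytes:
  [0]=0x93  [1]=0xd4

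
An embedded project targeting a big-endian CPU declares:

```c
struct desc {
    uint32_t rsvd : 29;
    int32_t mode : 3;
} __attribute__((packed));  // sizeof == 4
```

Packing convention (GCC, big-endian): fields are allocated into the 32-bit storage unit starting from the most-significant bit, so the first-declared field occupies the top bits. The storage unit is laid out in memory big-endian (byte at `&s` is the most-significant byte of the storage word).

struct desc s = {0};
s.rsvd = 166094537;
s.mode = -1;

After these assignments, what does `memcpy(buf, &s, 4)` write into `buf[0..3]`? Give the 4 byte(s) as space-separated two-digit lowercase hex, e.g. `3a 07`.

rsvd (29b) val=166094537 bits=0x9e666c9 at bit 3: 0x4f333648
mode (3b) val=-1 bits=0x7 at bit 0: 0x4f33364f
word = 0x4f33364f → big-endian bytes:
  [0]=0x4f  [1]=0x33  [2]=0x36  [3]=0x4f

4f 33 36 4f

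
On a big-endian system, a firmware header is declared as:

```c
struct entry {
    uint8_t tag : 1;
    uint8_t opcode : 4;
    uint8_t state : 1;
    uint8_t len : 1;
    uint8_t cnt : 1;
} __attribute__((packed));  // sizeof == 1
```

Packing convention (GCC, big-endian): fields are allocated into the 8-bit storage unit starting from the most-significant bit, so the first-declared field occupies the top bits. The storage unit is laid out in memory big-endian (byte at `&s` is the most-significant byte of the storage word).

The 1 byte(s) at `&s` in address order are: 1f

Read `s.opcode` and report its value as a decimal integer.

[0]=0x1f (big-endian) → word 0x1f
tag [7+:1] = (word>>7) & 0x1 = 0
opcode [3+:4] = (word>>3) & 0xf = 3  ←
state [2+:1] = (word>>2) & 0x1 = 1
len [1+:1] = (word>>1) & 0x1 = 1
cnt [0+:1] = (word>>0) & 0x1 = 1

3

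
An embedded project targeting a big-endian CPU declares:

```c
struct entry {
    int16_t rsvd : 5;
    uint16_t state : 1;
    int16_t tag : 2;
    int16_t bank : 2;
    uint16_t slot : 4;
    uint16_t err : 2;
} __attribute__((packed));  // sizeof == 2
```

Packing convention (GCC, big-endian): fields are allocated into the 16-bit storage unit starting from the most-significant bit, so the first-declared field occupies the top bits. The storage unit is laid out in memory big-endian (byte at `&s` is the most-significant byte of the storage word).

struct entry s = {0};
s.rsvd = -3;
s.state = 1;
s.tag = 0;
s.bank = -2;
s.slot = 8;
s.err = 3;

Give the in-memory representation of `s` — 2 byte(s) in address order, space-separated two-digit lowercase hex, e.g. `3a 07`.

rsvd (5b) val=-3 bits=0x1d at bit 11: 0xe800
state (1b) val=1 bits=0x1 at bit 10: 0xec00
tag (2b) val=0 bits=0x0 at bit 8: 0xec00
bank (2b) val=-2 bits=0x2 at bit 6: 0xec80
slot (4b) val=8 bits=0x8 at bit 2: 0xeca0
err (2b) val=3 bits=0x3 at bit 0: 0xeca3
word = 0xeca3 → big-endian bytes:
  [0]=0xec  [1]=0xa3

ec a3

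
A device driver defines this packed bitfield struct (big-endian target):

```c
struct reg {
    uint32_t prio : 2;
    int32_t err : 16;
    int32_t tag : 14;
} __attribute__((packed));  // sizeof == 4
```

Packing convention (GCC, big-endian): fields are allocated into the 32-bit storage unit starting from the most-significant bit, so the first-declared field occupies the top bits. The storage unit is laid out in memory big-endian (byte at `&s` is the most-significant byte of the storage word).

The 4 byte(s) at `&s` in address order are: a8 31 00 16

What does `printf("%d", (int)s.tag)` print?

[0]=0xa8 [1]=0x31 [2]=0x00 [3]=0x16 (big-endian) → word 0xa8310016
prio [30+:2] = (word>>30) & 0x3 = 2
err [14+:16] = (word>>14) & 0xffff = 41156
tag [0+:14] = (word>>0) & 0x3fff = 22  ←
tag signed 14b, MSB=0: value = 22

22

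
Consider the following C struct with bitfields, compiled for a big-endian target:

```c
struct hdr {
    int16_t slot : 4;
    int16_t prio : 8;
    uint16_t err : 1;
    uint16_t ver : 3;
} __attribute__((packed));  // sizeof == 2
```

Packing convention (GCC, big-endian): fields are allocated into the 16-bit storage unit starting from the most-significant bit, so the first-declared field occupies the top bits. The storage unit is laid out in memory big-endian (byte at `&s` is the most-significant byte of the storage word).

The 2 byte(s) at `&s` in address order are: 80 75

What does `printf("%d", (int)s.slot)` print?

[0]=0x80 [1]=0x75 (big-endian) → word 0x8075
slot:4 @ bit 12 → (0x8075>>12)&0xf = 0x8  ←
prio:8 @ bit 4 → (0x8075>>4)&0xff = 0x7
err:1 @ bit 3 → (0x8075>>3)&0x1 = 0x0
ver:3 @ bit 0 → (0x8075>>0)&0x7 = 0x5
slot signed 4b, MSB=1: 8 - 16 = -8

-8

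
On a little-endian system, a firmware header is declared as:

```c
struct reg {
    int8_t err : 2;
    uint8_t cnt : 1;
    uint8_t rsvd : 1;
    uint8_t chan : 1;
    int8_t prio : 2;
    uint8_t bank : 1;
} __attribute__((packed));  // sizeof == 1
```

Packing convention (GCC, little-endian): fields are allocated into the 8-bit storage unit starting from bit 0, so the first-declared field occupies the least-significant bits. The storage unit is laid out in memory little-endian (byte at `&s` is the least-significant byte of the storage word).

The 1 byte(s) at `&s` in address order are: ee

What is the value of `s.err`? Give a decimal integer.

[0]=0xee (little-endian) → word 0xee
err [0+:2] = (word>>0) & 0x3 = 2  ←
cnt [2+:1] = (word>>2) & 0x1 = 1
rsvd [3+:1] = (word>>3) & 0x1 = 1
chan [4+:1] = (word>>4) & 0x1 = 0
prio [5+:2] = (word>>5) & 0x3 = 3
bank [7+:1] = (word>>7) & 0x1 = 1
err signed 2b, MSB=1: 2 - 4 = -2

-2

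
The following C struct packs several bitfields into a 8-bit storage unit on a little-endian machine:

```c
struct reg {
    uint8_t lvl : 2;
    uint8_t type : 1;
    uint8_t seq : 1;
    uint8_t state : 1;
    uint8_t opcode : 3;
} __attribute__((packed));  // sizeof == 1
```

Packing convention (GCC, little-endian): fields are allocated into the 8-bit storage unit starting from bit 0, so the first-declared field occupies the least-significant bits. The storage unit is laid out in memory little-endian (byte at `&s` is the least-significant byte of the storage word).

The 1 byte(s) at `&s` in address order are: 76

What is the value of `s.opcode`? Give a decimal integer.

[0]=0x76 (little-endian) → word 0x76
lvl:2 @ bit 0 → (0x76>>0)&0x3 = 0x2
type:1 @ bit 2 → (0x76>>2)&0x1 = 0x1
seq:1 @ bit 3 → (0x76>>3)&0x1 = 0x0
state:1 @ bit 4 → (0x76>>4)&0x1 = 0x1
opcode:3 @ bit 5 → (0x76>>5)&0x7 = 0x3  ←

3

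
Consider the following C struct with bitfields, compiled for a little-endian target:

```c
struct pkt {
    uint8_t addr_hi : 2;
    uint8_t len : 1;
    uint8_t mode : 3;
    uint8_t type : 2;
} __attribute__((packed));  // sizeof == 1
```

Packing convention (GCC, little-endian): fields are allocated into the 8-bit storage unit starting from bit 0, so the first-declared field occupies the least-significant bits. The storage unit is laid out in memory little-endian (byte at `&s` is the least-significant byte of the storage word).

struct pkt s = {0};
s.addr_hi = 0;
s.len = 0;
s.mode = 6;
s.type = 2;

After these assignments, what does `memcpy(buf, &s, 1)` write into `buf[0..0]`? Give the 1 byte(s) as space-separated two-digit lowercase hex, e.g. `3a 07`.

b0

[0+:2] addr_hi=0 & 0x3 = 0x0; word=0x00
[2+:1] len=0 & 0x1 = 0x0; word=0x00
[3+:3] mode=6 & 0x7 = 0x6; word=0x30
[6+:2] type=2 & 0x3 = 0x2; word=0xb0
word = 0xb0 → little-endian bytes:
  [0]=0xb0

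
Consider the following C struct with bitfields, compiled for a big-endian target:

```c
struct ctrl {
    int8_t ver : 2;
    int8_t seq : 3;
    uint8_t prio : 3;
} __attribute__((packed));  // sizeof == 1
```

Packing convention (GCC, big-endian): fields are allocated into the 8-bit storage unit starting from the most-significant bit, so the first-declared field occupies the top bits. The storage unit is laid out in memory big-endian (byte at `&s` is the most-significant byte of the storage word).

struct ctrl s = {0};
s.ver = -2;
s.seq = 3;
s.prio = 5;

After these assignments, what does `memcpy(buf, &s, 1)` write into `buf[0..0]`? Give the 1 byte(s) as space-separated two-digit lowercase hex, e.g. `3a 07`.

9d

[6+:2] ver=-2 & 0x3 = 0x2; word=0x80
[3+:3] seq=3 & 0x7 = 0x3; word=0x98
[0+:3] prio=5 & 0x7 = 0x5; word=0x9d
word = 0x9d → big-endian bytes:
  [0]=0x9d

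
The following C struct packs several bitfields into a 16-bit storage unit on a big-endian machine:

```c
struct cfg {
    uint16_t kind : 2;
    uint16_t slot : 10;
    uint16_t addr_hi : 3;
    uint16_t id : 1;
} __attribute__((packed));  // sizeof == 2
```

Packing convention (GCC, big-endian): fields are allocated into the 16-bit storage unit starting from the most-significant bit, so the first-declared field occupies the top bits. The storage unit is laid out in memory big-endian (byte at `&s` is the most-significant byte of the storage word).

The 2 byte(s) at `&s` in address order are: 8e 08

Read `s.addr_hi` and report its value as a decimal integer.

4

[0]=0x8e [1]=0x08 (big-endian) → word 0x8e08
kind:2 @ bit 14 → (0x8e08>>14)&0x3 = 0x2
slot:10 @ bit 4 → (0x8e08>>4)&0x3ff = 0xe0
addr_hi:3 @ bit 1 → (0x8e08>>1)&0x7 = 0x4  ←
id:1 @ bit 0 → (0x8e08>>0)&0x1 = 0x0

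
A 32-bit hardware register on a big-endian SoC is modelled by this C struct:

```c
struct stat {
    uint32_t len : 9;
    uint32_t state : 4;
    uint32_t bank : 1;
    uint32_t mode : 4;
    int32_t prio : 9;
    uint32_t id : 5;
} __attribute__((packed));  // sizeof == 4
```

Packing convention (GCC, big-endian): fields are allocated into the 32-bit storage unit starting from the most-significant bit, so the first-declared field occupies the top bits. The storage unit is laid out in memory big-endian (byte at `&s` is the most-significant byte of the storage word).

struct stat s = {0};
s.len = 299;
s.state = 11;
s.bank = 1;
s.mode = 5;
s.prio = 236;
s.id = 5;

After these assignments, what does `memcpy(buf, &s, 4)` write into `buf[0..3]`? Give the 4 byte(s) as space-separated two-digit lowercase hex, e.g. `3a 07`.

len (9b) val=299 bits=0x12b at bit 23: 0x95800000
state (4b) val=11 bits=0xb at bit 19: 0x95d80000
bank (1b) val=1 bits=0x1 at bit 18: 0x95dc0000
mode (4b) val=5 bits=0x5 at bit 14: 0x95dd4000
prio (9b) val=236 bits=0xec at bit 5: 0x95dd5d80
id (5b) val=5 bits=0x5 at bit 0: 0x95dd5d85
word = 0x95dd5d85 → big-endian bytes:
  [0]=0x95  [1]=0xdd  [2]=0x5d  [3]=0x85

95 dd 5d 85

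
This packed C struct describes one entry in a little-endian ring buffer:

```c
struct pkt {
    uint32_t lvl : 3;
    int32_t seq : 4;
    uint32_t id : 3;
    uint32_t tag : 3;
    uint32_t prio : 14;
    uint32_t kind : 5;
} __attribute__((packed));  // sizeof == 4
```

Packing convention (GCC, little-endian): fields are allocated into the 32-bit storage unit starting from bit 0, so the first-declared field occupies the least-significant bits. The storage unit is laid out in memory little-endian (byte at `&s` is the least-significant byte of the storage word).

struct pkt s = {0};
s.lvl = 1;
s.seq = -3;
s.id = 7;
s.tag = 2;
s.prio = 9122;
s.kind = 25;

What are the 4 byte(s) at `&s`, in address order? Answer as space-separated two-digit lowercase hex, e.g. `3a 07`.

e9 4b 74 cc

lvl:3 = 1 → 0x1 << 0 → word 0x00000001
seq:4 = -3 → 0xd << 3 → word 0x00000069
id:3 = 7 → 0x7 << 7 → word 0x000003e9
tag:3 = 2 → 0x2 << 10 → word 0x00000be9
prio:14 = 9122 → 0x23a2 << 13 → word 0x04744be9
kind:5 = 25 → 0x19 << 27 → word 0xcc744be9
word = 0xcc744be9 → little-endian bytes:
  [0]=0xe9  [1]=0x4b  [2]=0x74  [3]=0xcc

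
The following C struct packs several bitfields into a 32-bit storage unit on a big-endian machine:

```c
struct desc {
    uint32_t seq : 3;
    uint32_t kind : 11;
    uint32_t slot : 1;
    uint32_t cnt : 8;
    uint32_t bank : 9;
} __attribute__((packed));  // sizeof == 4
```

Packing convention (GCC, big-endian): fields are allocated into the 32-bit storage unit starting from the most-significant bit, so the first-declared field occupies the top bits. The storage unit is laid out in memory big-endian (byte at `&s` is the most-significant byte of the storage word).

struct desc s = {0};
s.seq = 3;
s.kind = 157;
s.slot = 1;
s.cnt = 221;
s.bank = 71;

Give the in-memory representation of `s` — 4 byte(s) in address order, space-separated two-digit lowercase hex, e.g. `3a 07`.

seq:3 = 3 → 0x3 << 29 → word 0x60000000
kind:11 = 157 → 0x9d << 18 → word 0x62740000
slot:1 = 1 → 0x1 << 17 → word 0x62760000
cnt:8 = 221 → 0xdd << 9 → word 0x6277ba00
bank:9 = 71 → 0x47 << 0 → word 0x6277ba47
word = 0x6277ba47 → big-endian bytes:
  [0]=0x62  [1]=0x77  [2]=0xba  [3]=0x47

62 77 ba 47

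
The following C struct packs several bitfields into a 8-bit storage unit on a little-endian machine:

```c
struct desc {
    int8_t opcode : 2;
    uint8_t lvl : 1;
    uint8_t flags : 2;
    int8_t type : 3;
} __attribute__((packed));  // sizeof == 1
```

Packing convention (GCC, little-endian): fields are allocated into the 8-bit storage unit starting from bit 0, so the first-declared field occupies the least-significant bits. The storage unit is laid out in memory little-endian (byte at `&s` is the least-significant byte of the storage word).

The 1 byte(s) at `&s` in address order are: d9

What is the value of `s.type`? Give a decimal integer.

[0]=0xd9 (little-endian) → word 0xd9
opcode [0+:2] = (word>>0) & 0x3 = 1
lvl [2+:1] = (word>>2) & 0x1 = 0
flags [3+:2] = (word>>3) & 0x3 = 3
type [5+:3] = (word>>5) & 0x7 = 6  ←
type signed 3b, MSB=1: 6 - 8 = -2

-2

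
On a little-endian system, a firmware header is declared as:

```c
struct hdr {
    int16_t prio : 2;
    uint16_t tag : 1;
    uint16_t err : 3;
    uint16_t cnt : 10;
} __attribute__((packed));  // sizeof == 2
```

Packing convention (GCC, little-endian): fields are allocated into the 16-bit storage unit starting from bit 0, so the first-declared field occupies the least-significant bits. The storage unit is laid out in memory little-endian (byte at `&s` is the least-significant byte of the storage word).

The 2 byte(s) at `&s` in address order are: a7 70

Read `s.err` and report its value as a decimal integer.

[0]=0xa7 [1]=0x70 (little-endian) → word 0x70a7
prio [0+:2] = (word>>0) & 0x3 = 3
tag [2+:1] = (word>>2) & 0x1 = 1
err [3+:3] = (word>>3) & 0x7 = 4  ←
cnt [6+:10] = (word>>6) & 0x3ff = 450

4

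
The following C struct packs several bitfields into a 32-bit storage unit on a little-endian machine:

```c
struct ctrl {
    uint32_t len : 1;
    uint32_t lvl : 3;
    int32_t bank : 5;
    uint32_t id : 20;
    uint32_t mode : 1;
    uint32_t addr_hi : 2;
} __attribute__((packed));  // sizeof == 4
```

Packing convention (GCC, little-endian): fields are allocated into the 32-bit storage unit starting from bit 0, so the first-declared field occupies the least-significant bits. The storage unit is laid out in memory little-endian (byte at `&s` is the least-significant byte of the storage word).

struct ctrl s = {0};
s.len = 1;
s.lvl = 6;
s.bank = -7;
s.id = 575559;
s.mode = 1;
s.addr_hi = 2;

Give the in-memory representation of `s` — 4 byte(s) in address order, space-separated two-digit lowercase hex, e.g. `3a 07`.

9d 8f 90 b1

[0+:1] len=1 & 0x1 = 0x1; word=0x00000001
[1+:3] lvl=6 & 0x7 = 0x6; word=0x0000000d
[4+:5] bank=-7 & 0x1f = 0x19; word=0x0000019d
[9+:20] id=575559 & 0xfffff = 0x8c847; word=0x11908f9d
[29+:1] mode=1 & 0x1 = 0x1; word=0x31908f9d
[30+:2] addr_hi=2 & 0x3 = 0x2; word=0xb1908f9d
word = 0xb1908f9d → little-endian bytes:
  [0]=0x9d  [1]=0x8f  [2]=0x90  [3]=0xb1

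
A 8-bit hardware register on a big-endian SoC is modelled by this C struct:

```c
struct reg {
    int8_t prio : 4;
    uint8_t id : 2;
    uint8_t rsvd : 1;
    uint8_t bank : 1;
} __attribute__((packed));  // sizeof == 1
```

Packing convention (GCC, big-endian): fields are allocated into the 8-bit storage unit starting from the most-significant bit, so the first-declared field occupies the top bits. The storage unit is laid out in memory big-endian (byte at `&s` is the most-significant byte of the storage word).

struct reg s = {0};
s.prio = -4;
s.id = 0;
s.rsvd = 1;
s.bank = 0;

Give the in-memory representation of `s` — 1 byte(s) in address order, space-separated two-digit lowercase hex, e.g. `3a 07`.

prio:4 = -4 → 0xc << 4 → word 0xc0
id:2 = 0 → 0x0 << 2 → word 0xc0
rsvd:1 = 1 → 0x1 << 1 → word 0xc2
bank:1 = 0 → 0x0 << 0 → word 0xc2
word = 0xc2 → big-endian bytes:
  [0]=0xc2

c2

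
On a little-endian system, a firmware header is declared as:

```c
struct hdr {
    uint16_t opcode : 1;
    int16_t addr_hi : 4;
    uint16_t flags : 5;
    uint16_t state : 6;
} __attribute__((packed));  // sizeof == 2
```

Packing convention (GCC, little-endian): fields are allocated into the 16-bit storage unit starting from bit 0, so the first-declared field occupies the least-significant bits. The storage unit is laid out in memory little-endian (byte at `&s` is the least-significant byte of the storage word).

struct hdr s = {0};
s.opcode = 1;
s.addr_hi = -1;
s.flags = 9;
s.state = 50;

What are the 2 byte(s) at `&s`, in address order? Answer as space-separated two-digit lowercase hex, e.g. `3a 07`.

3f c9

opcode (1b) val=1 bits=0x1 at bit 0: 0x0001
addr_hi (4b) val=-1 bits=0xf at bit 1: 0x001f
flags (5b) val=9 bits=0x9 at bit 5: 0x013f
state (6b) val=50 bits=0x32 at bit 10: 0xc93f
word = 0xc93f → little-endian bytes:
  [0]=0x3f  [1]=0xc9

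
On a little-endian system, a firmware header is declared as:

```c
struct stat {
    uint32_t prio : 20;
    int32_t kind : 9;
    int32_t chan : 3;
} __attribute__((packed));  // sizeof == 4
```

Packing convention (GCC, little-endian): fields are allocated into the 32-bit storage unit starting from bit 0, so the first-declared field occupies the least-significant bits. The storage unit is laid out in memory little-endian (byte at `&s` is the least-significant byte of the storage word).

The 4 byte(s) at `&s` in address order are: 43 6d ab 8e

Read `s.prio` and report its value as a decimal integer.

748867

[0]=0x43 [1]=0x6d [2]=0xab [3]=0x8e (little-endian) → word 0x8eab6d43
prio [0+:20] = (word>>0) & 0xfffff = 748867  ←
kind [20+:9] = (word>>20) & 0x1ff = 234
chan [29+:3] = (word>>29) & 0x7 = 4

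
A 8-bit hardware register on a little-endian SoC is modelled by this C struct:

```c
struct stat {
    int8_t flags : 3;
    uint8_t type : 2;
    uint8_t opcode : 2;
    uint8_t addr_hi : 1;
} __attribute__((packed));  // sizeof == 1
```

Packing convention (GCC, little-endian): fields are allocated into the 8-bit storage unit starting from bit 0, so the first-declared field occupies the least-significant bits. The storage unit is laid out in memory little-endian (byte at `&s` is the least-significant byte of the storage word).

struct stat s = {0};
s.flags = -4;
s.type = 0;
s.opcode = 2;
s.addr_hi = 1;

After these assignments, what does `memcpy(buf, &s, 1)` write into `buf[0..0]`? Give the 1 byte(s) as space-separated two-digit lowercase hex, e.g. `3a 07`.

c4

flags (3b) val=-4 bits=0x4 at bit 0: 0x04
type (2b) val=0 bits=0x0 at bit 3: 0x04
opcode (2b) val=2 bits=0x2 at bit 5: 0x44
addr_hi (1b) val=1 bits=0x1 at bit 7: 0xc4
word = 0xc4 → little-endian bytes:
  [0]=0xc4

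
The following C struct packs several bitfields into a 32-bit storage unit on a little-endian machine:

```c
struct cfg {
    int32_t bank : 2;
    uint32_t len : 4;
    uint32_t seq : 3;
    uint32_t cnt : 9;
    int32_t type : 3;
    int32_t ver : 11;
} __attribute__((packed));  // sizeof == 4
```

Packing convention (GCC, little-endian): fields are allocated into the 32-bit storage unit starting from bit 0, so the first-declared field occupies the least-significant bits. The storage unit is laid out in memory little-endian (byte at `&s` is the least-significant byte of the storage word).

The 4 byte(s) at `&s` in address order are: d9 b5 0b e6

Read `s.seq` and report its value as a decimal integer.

7

[0]=0xd9 [1]=0xb5 [2]=0x0b [3]=0xe6 (little-endian) → word 0xe60bb5d9
bank:2 @ bit 0 → (0xe60bb5d9>>0)&0x3 = 0x1
len:4 @ bit 2 → (0xe60bb5d9>>2)&0xf = 0x6
seq:3 @ bit 6 → (0xe60bb5d9>>6)&0x7 = 0x7  ←
cnt:9 @ bit 9 → (0xe60bb5d9>>9)&0x1ff = 0x1da
type:3 @ bit 18 → (0xe60bb5d9>>18)&0x7 = 0x2
ver:11 @ bit 21 → (0xe60bb5d9>>21)&0x7ff = 0x730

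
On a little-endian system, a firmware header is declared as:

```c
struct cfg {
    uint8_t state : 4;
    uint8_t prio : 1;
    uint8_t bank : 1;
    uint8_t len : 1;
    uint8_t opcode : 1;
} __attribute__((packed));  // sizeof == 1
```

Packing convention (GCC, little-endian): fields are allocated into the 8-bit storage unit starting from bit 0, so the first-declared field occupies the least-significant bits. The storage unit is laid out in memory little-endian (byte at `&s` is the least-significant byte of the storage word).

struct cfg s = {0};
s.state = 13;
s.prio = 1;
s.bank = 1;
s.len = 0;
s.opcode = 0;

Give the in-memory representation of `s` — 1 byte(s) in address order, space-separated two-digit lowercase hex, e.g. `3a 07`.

3d

state (4b) val=13 bits=0xd at bit 0: 0x0d
prio (1b) val=1 bits=0x1 at bit 4: 0x1d
bank (1b) val=1 bits=0x1 at bit 5: 0x3d
len (1b) val=0 bits=0x0 at bit 6: 0x3d
opcode (1b) val=0 bits=0x0 at bit 7: 0x3d
word = 0x3d → little-endian bytes:
  [0]=0x3d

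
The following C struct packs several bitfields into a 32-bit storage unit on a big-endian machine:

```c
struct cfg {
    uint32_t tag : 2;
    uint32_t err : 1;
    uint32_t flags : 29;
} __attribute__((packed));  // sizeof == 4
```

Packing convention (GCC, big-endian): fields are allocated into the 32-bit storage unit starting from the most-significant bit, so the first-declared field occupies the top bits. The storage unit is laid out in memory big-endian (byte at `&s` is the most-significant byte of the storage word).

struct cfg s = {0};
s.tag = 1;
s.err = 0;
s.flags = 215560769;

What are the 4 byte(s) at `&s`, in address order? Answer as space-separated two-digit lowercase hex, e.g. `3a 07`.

[30+:2] tag=1 & 0x3 = 0x1; word=0x40000000
[29+:1] err=0 & 0x1 = 0x0; word=0x40000000
[0+:29] flags=215560769 & 0x1fffffff = 0xcd93241; word=0x4cd93241
word = 0x4cd93241 → big-endian bytes:
  [0]=0x4c  [1]=0xd9  [2]=0x32  [3]=0x41

4c d9 32 41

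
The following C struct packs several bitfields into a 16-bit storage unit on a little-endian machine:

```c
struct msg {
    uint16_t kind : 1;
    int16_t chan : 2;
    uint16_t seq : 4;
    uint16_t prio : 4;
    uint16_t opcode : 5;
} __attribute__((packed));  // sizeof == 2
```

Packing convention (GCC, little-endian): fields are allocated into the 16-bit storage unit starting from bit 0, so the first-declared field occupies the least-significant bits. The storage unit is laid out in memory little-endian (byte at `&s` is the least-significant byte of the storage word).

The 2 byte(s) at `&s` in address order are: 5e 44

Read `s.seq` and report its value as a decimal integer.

11

[0]=0x5e [1]=0x44 (little-endian) → word 0x445e
kind:1 @ bit 0 → (0x445e>>0)&0x1 = 0x0
chan:2 @ bit 1 → (0x445e>>1)&0x3 = 0x3
seq:4 @ bit 3 → (0x445e>>3)&0xf = 0xb  ←
prio:4 @ bit 7 → (0x445e>>7)&0xf = 0x8
opcode:5 @ bit 11 → (0x445e>>11)&0x1f = 0x8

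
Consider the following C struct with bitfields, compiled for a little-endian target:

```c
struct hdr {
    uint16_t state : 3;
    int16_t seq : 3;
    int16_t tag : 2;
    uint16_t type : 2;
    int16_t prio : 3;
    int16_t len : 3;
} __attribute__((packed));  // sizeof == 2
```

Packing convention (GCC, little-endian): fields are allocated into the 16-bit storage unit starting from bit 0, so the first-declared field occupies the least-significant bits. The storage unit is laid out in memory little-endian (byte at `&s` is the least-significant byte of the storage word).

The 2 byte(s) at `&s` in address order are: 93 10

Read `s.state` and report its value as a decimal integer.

[0]=0x93 [1]=0x10 (little-endian) → word 0x1093
state [0+:3] = (word>>0) & 0x7 = 3  ←
seq [3+:3] = (word>>3) & 0x7 = 2
tag [6+:2] = (word>>6) & 0x3 = 2
type [8+:2] = (word>>8) & 0x3 = 0
prio [10+:3] = (word>>10) & 0x7 = 4
len [13+:3] = (word>>13) & 0x7 = 0

3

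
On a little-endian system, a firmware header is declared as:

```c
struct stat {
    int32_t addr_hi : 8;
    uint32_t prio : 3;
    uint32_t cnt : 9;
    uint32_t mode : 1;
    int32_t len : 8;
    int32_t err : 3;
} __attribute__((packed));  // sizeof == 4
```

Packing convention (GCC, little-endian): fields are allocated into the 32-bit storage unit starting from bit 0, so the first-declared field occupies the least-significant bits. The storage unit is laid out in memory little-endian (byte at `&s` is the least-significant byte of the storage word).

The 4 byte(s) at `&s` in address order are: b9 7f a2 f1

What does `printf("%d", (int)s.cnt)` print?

79

[0]=0xb9 [1]=0x7f [2]=0xa2 [3]=0xf1 (little-endian) → word 0xf1a27fb9
addr_hi [0+:8] = (word>>0) & 0xff = 185
prio [8+:3] = (word>>8) & 0x7 = 7
cnt [11+:9] = (word>>11) & 0x1ff = 79  ←
mode [20+:1] = (word>>20) & 0x1 = 0
len [21+:8] = (word>>21) & 0xff = 141
err [29+:3] = (word>>29) & 0x7 = 7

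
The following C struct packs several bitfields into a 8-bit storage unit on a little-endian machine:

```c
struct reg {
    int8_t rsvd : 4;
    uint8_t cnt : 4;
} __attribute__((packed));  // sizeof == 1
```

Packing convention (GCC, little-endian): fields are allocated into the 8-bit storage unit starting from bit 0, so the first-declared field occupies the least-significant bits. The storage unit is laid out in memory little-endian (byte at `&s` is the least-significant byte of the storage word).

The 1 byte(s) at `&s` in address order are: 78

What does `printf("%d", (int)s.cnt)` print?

7

[0]=0x78 (little-endian) → word 0x78
rsvd [0+:4] = (word>>0) & 0xf = 8
cnt [4+:4] = (word>>4) & 0xf = 7  ←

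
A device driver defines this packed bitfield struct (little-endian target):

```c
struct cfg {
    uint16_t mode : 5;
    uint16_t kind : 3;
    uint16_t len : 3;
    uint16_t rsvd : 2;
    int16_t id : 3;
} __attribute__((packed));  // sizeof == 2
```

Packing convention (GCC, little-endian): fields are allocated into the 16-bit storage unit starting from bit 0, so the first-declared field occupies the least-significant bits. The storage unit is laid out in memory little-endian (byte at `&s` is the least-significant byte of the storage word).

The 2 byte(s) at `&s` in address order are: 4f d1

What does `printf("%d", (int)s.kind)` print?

2

[0]=0x4f [1]=0xd1 (little-endian) → word 0xd14f
mode [0+:5] = (word>>0) & 0x1f = 15
kind [5+:3] = (word>>5) & 0x7 = 2  ←
len [8+:3] = (word>>8) & 0x7 = 1
rsvd [11+:2] = (word>>11) & 0x3 = 2
id [13+:3] = (word>>13) & 0x7 = 6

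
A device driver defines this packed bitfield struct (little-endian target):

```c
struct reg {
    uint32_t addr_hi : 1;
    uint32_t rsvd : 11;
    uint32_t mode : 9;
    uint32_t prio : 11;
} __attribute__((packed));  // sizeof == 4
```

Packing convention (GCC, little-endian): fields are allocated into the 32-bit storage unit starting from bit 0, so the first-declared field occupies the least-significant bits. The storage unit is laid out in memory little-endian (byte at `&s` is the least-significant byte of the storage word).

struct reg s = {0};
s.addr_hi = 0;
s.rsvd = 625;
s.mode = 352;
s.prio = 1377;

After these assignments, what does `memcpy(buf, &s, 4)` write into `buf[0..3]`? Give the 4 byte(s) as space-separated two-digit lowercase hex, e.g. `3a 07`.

addr_hi (1b) val=0 bits=0x0 at bit 0: 0x00000000
rsvd (11b) val=625 bits=0x271 at bit 1: 0x000004e2
mode (9b) val=352 bits=0x160 at bit 12: 0x001604e2
prio (11b) val=1377 bits=0x561 at bit 21: 0xac3604e2
word = 0xac3604e2 → little-endian bytes:
  [0]=0xe2  [1]=0x04  [2]=0x36  [3]=0xac

e2 04 36 ac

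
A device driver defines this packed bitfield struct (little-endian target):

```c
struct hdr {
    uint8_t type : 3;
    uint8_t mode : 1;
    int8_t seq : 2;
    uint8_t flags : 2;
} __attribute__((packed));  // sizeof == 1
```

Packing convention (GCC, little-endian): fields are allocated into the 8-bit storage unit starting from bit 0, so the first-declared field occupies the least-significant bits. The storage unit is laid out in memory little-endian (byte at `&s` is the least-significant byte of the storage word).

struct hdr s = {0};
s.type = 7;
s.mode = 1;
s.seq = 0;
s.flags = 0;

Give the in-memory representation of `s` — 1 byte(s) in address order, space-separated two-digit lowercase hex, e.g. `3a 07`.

type:3 = 7 → 0x7 << 0 → word 0x07
mode:1 = 1 → 0x1 << 3 → word 0x0f
seq:2 = 0 → 0x0 << 4 → word 0x0f
flags:2 = 0 → 0x0 << 6 → word 0x0f
word = 0x0f → little-endian bytes:
  [0]=0x0f

0f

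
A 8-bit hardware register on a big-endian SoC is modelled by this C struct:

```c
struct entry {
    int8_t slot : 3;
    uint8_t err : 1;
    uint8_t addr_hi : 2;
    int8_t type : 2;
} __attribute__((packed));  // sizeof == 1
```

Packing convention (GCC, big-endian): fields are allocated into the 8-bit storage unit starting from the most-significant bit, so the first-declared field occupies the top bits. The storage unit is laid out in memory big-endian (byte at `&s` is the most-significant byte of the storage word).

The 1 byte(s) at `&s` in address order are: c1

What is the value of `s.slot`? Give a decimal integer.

[0]=0xc1 (big-endian) → word 0xc1
slot:3 @ bit 5 → (0xc1>>5)&0x7 = 0x6  ←
err:1 @ bit 4 → (0xc1>>4)&0x1 = 0x0
addr_hi:2 @ bit 2 → (0xc1>>2)&0x3 = 0x0
type:2 @ bit 0 → (0xc1>>0)&0x3 = 0x1
slot signed 3b, MSB=1: 6 - 8 = -2

-2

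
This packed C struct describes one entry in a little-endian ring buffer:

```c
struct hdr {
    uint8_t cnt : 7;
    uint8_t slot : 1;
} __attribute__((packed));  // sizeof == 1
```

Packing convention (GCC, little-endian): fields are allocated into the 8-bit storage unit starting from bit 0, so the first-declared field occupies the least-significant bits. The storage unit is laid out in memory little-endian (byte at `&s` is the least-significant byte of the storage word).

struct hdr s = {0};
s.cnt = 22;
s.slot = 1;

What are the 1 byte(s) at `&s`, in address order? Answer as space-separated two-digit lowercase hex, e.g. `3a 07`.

96

cnt (7b) val=22 bits=0x16 at bit 0: 0x16
slot (1b) val=1 bits=0x1 at bit 7: 0x96
word = 0x96 → little-endian bytes:
  [0]=0x96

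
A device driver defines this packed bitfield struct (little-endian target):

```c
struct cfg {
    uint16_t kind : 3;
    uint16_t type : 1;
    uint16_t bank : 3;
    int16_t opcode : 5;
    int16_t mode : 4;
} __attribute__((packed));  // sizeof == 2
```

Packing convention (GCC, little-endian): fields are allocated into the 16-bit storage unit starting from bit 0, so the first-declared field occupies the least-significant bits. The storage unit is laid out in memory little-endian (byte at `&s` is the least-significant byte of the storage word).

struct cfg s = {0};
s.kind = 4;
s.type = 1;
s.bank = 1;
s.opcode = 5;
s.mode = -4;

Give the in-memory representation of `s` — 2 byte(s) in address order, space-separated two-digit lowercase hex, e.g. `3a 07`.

kind:3 = 4 → 0x4 << 0 → word 0x0004
type:1 = 1 → 0x1 << 3 → word 0x000c
bank:3 = 1 → 0x1 << 4 → word 0x001c
opcode:5 = 5 → 0x5 << 7 → word 0x029c
mode:4 = -4 → 0xc << 12 → word 0xc29c
word = 0xc29c → little-endian bytes:
  [0]=0x9c  [1]=0xc2

9c c2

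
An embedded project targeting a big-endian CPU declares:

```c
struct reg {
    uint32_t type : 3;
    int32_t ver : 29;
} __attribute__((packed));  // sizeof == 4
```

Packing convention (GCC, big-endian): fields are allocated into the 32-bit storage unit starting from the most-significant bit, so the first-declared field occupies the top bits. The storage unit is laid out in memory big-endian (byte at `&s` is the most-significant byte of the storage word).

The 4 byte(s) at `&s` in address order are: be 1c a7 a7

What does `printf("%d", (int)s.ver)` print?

-31676505

[0]=0xbe [1]=0x1c [2]=0xa7 [3]=0xa7 (big-endian) → word 0xbe1ca7a7
type:3 @ bit 29 → (0xbe1ca7a7>>29)&0x7 = 0x5
ver:29 @ bit 0 → (0xbe1ca7a7>>0)&0x1fffffff = 0x1e1ca7a7  ←
ver signed 29b, MSB=1: 505194407 - 536870912 = -31676505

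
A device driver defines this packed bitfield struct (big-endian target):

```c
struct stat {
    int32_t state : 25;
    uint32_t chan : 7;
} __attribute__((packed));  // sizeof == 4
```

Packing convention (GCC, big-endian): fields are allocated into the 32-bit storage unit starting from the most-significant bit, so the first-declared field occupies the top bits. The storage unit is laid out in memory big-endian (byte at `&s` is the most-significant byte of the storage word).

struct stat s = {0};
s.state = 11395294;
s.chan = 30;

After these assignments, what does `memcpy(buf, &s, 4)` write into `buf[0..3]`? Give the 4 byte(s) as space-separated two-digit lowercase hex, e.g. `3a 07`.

56 f0 6f 1e

state:25 = 11395294 → 0xade0de << 7 → word 0x56f06f00
chan:7 = 30 → 0x1e << 0 → word 0x56f06f1e
word = 0x56f06f1e → big-endian bytes:
  [0]=0x56  [1]=0xf0  [2]=0x6f  [3]=0x1e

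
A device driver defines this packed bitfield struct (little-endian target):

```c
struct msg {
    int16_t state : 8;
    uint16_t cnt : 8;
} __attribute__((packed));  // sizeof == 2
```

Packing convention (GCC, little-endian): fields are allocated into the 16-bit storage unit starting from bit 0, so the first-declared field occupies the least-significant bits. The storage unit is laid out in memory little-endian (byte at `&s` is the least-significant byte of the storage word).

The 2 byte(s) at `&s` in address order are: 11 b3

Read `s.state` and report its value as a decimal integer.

17

[0]=0x11 [1]=0xb3 (little-endian) → word 0xb311
state [0+:8] = (word>>0) & 0xff = 17  ←
cnt [8+:8] = (word>>8) & 0xff = 179
state signed 8b, MSB=0: value = 17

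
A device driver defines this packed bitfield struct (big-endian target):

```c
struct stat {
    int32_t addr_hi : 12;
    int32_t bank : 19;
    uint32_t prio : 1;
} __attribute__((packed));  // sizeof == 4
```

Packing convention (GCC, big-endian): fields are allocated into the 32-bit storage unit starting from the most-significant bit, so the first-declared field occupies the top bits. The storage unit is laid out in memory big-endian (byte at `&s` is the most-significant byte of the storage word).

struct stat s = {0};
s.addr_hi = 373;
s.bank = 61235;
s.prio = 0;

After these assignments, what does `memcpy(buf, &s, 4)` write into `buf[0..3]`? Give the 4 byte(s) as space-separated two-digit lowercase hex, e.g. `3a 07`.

[20+:12] addr_hi=373 & 0xfff = 0x175; word=0x17500000
[1+:19] bank=61235 & 0x7ffff = 0xef33; word=0x1751de66
[0+:1] prio=0 & 0x1 = 0x0; word=0x1751de66
word = 0x1751de66 → big-endian bytes:
  [0]=0x17  [1]=0x51  [2]=0xde  [3]=0x66

17 51 de 66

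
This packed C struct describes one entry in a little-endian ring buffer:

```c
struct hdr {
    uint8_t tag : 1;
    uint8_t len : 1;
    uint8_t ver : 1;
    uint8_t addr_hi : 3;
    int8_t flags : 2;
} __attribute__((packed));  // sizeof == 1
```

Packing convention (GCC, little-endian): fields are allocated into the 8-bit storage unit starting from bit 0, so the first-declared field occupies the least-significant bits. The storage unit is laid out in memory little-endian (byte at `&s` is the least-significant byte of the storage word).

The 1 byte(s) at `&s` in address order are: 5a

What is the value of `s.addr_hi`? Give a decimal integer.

3

[0]=0x5a (little-endian) → word 0x5a
tag:1 @ bit 0 → (0x5a>>0)&0x1 = 0x0
len:1 @ bit 1 → (0x5a>>1)&0x1 = 0x1
ver:1 @ bit 2 → (0x5a>>2)&0x1 = 0x0
addr_hi:3 @ bit 3 → (0x5a>>3)&0x7 = 0x3  ←
flags:2 @ bit 6 → (0x5a>>6)&0x3 = 0x1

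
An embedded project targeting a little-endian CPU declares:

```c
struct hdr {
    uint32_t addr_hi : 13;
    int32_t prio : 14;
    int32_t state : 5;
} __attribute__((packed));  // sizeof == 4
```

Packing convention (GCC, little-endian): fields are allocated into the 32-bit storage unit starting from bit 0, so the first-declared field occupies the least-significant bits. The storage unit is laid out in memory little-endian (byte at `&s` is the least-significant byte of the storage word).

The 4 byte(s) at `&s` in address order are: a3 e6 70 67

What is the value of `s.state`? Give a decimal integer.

12

[0]=0xa3 [1]=0xe6 [2]=0x70 [3]=0x67 (little-endian) → word 0x6770e6a3
addr_hi:13 @ bit 0 → (0x6770e6a3>>0)&0x1fff = 0x6a3
prio:14 @ bit 13 → (0x6770e6a3>>13)&0x3fff = 0x3b87
state:5 @ bit 27 → (0x6770e6a3>>27)&0x1f = 0xc  ←
state signed 5b, MSB=0: value = 12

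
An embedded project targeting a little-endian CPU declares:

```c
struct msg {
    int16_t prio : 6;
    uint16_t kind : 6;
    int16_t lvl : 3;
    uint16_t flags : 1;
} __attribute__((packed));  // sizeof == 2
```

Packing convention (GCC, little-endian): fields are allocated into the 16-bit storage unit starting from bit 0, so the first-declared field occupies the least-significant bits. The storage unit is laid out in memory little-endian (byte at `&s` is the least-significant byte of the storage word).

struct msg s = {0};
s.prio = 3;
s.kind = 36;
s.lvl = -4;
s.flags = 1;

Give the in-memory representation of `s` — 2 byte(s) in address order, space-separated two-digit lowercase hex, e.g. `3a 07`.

03 c9

prio (6b) val=3 bits=0x3 at bit 0: 0x0003
kind (6b) val=36 bits=0x24 at bit 6: 0x0903
lvl (3b) val=-4 bits=0x4 at bit 12: 0x4903
flags (1b) val=1 bits=0x1 at bit 15: 0xc903
word = 0xc903 → little-endian bytes:
  [0]=0x03  [1]=0xc9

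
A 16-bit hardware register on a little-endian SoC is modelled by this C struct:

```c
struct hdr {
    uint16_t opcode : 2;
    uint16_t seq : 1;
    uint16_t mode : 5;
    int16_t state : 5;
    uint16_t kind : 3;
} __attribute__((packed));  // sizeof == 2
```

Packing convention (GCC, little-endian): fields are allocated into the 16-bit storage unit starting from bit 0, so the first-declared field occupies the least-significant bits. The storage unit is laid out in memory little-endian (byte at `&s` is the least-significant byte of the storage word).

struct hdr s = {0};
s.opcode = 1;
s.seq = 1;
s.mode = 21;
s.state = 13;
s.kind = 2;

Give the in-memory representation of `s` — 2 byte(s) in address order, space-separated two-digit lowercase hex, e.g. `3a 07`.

opcode:2 = 1 → 0x1 << 0 → word 0x0001
seq:1 = 1 → 0x1 << 2 → word 0x0005
mode:5 = 21 → 0x15 << 3 → word 0x00ad
state:5 = 13 → 0xd << 8 → word 0x0dad
kind:3 = 2 → 0x2 << 13 → word 0x4dad
word = 0x4dad → little-endian bytes:
  [0]=0xad  [1]=0x4d

ad 4d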